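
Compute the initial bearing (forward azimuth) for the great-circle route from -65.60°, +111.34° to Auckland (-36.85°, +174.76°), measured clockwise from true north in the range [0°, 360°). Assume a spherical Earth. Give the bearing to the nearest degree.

84°

Δλ = 174.76 − 111.34 = 63.42°.
θ = atan2( sin Δλ · cos φ₂ , cos φ₁ · sin φ₂ − sin φ₁ · cos φ₂ · cos Δλ )
  = atan2(0.71563, 0.07832) = 83.754° → normalised to [0°, 360°): 83.754°.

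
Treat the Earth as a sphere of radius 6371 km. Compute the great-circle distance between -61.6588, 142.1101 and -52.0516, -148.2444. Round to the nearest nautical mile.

Δλ = -148.2444 − 142.1101 = -290.3545°; wrapped into (−180°, 180°]: 69.6455°.
Δφ = -52.0516 − -61.6588 = 9.6072°.
a = sin²(Δφ/2) + cos φ₁ · cos φ₂ · sin²(Δλ/2) = 0.102207.
c = 2·atan2(√a, √(1−a)) = 0.65082 rad → d = 6371·c ≈ 4146.39 km ≈ 2238.87 nmi.

2239 nmi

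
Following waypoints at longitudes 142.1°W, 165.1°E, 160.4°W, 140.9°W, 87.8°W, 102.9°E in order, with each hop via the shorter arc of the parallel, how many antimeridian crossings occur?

3

Leg 1: -142.1° → +165.1°, shortest Δλ = -52.8° (west) — crosses 180°.
Leg 2: +165.1° → -160.4°, shortest Δλ = 34.5° (east) — crosses 180°.
Leg 3: -160.4° → -140.9°, shortest Δλ = 19.5° (east) — does not cross 180°.
Leg 4: -140.9° → -87.8°, shortest Δλ = 53.1° (east) — does not cross 180°.
Leg 5: -87.8° → +102.9°, shortest Δλ = -169.3° (west) — crosses 180°.
Total crossings: 3.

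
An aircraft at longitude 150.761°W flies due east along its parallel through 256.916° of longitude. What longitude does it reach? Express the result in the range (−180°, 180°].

Start at -150.761°; shift +256.916° → +106.155°.
+106.155° already lies in (−180°, 180°].

106.155°E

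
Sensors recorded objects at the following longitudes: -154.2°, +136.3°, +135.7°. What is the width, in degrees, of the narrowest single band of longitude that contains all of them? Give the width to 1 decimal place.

Sort the longitudes: -154.2°, +135.7°, +136.3°.
Eastward gaps between consecutive values (wrapping around): 289.9°, 0.6°, 69.5°.
Largest gap = 289.9° ⇒ minimal covering band is its complement: 360° − 289.9° = 70.1°.
Band runs from +135.7° eastward to -154.2°, crossing the antimeridian.

70.1°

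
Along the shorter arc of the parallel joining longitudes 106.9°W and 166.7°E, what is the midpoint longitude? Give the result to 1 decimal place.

150.1°W

Signed shortest Δλ from -106.9° to +166.7° is -86.4°.
Midpoint longitude = -106.9° + (-86.4°)/2 = -106.9° − 43.2° = -150.1°.
(The naïve average (-106.9 + +166.7)/2 = 29.9° is on the wrong side of the globe.)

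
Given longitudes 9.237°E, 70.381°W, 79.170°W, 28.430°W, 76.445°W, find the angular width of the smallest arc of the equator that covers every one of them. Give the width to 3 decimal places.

88.407°

Sort the longitudes: -79.170°, -76.445°, -70.381°, -28.430°, +9.237°.
Eastward gaps between consecutive values (wrapping around): 2.725°, 6.064°, 41.951°, 37.667°, 271.593°.
Largest gap = 271.593° ⇒ minimal covering band is its complement: 360° − 271.593° = 88.407°.
Band runs from -79.170° eastward to +9.237°.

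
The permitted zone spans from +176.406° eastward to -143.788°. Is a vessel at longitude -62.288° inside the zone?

No

Band width going east from +176.406° to -143.788°: ((-143.788 − 176.406) mod 360) = 39.806°.
Offset of -62.288° east of the west edge: ((-62.288 − 176.406) mod 360) = 121.306°.
121.306° > 39.806° ⇒ outside.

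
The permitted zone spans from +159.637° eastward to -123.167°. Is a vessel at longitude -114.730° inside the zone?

No

Band width going east from +159.637° to -123.167°: ((-123.167 − 159.637) mod 360) = 77.196°.
Offset of -114.730° east of the west edge: ((-114.730 − 159.637) mod 360) = 85.633°.
85.633° > 77.196° ⇒ outside.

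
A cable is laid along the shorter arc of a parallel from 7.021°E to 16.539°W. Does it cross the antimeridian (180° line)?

No

Signed shortest Δλ = ((-16.539 − 7.021 + 180) mod 360) − 180 = -23.56°.
Going west by 23.56° from +7.021° reaches -16.539° without touching 180°.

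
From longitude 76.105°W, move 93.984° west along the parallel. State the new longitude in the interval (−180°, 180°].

170.089°W

Start at -76.105°; shift −93.984° → -170.089°.
-170.089° already lies in (−180°, 180°].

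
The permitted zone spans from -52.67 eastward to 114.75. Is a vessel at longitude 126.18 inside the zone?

Band width going east from -52.67° to +114.75°: ((114.75 − -52.67) mod 360) = 167.42°.
Offset of +126.18° east of the west edge: ((126.18 − -52.67) mod 360) = 178.85°.
178.85° > 167.42° ⇒ outside.

No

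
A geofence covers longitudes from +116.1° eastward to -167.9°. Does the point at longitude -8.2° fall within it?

Band width going east from +116.1° to -167.9°: ((-167.9 − 116.1) mod 360) = 76.0°.
Offset of -8.2° east of the west edge: ((-8.2 − 116.1) mod 360) = 235.7°.
235.7° > 76.0° ⇒ outside.

No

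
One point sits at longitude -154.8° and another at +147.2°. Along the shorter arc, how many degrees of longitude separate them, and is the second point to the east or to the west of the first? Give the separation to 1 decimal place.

Raw difference: 147.2 − -154.8 = 302.0°.
Normalise into (−180°, 180°]: 302.0° − 360° = -58.0°.
Negative ⇒ the second point lies to the west; separation 58.0°.

58.0° west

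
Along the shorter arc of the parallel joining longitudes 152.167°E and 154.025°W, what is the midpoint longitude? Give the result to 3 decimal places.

179.071°E

Signed shortest Δλ from +152.167° to -154.025° is +53.808°.
Midpoint longitude = +152.167° + (+53.808°)/2 = +152.167° + 26.904° = +179.071°.
(The naïve average (+152.167 + -154.025)/2 = -0.929° is on the wrong side of the globe.)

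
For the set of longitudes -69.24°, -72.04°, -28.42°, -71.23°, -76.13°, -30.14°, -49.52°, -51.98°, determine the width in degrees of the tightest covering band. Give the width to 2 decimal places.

Sort the longitudes: -76.13°, -72.04°, -71.23°, -69.24°, -51.98°, -49.52°, -30.14°, -28.42°.
Eastward gaps between consecutive values (wrapping around): 4.09°, 0.81°, 1.99°, 17.26°, 2.46°, 19.38°, 1.72°, 312.29°.
Largest gap = 312.29° ⇒ minimal covering band is its complement: 360° − 312.29° = 47.71°.
Band runs from -76.13° eastward to -28.42°.

47.71°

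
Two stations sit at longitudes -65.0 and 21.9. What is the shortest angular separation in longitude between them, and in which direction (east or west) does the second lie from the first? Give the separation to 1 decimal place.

Raw difference: 21.9 − -65.0 = 86.9°.
Normalise into (−180°, 180°]: 86.9° stays 86.9°.
Positive ⇒ the second point lies to the east; separation 86.9°.

86.9° east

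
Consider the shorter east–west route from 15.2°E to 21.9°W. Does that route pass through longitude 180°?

Signed shortest Δλ = ((-21.9 − 15.2 + 180) mod 360) − 180 = -37.1°.
Going west by 37.1° from +15.2° reaches -21.9° without touching 180°.

No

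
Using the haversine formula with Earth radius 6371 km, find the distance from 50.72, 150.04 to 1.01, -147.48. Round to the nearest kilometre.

Δλ = -147.48 − 150.04 = -297.52°; wrapped into (−180°, 180°]: 62.48°.
Δφ = 1.01 − 50.72 = -49.71°.
a = sin²(Δφ/2) + cos φ₁ · cos φ₂ · sin²(Δλ/2) = 0.346934.
c = 2·atan2(√a, √(1−a)) = 1.25967 rad → d = 6371·c ≈ 8025.35 km.

8025 km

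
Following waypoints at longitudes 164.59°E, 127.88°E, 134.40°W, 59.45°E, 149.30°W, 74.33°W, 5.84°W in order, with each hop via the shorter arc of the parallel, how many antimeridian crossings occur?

3

Leg 1: +164.59° → +127.88°, shortest Δλ = -36.71° (west) — does not cross 180°.
Leg 2: +127.88° → -134.40°, shortest Δλ = 97.72° (east) — crosses 180°.
Leg 3: -134.40° → +59.45°, shortest Δλ = -166.15° (west) — crosses 180°.
Leg 4: +59.45° → -149.30°, shortest Δλ = 151.25° (east) — crosses 180°.
Leg 5: -149.30° → -74.33°, shortest Δλ = 74.97° (east) — does not cross 180°.
Leg 6: -74.33° → -5.84°, shortest Δλ = 68.49° (east) — does not cross 180°.
Total crossings: 3.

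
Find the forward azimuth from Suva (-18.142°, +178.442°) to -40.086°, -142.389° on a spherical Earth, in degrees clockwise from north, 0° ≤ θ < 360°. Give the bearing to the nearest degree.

Δλ = -142.389 − 178.442 = -320.831°; wrapped into (−180°, 180°]: 39.169°.
θ = atan2( sin Δλ · cos φ₂ , cos φ₁ · sin φ₂ − sin φ₁ · cos φ₂ · cos Δλ )
  = atan2(0.48323, -0.42723) = 131.480° → normalised to [0°, 360°): 131.480°.

131°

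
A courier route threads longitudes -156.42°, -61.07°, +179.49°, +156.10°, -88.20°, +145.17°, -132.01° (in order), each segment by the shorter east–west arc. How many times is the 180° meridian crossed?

Leg 1: -156.42° → -61.07°, shortest Δλ = 95.35° (east) — does not cross 180°.
Leg 2: -61.07° → +179.49°, shortest Δλ = -119.44° (west) — crosses 180°.
Leg 3: +179.49° → +156.10°, shortest Δλ = -23.39° (west) — does not cross 180°.
Leg 4: +156.10° → -88.20°, shortest Δλ = 115.7° (east) — crosses 180°.
Leg 5: -88.20° → +145.17°, shortest Δλ = -126.63° (west) — crosses 180°.
Leg 6: +145.17° → -132.01°, shortest Δλ = 82.82° (east) — crosses 180°.
Total crossings: 4.

4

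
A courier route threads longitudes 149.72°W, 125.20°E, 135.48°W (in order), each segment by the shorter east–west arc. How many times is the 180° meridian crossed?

Leg 1: -149.72° → +125.20°, shortest Δλ = -85.08° (west) — crosses 180°.
Leg 2: +125.20° → -135.48°, shortest Δλ = 99.32° (east) — crosses 180°.
Total crossings: 2.

2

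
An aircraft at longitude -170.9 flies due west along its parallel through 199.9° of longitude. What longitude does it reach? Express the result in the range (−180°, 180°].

Start at -170.9°; shift −199.9° → -370.8°.
-370.8° lies outside (−180°, 180°]; add 360° → -10.8°.

-10.8°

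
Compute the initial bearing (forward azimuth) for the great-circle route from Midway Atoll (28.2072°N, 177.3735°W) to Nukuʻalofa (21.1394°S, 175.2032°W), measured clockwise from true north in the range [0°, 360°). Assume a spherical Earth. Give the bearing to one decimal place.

177.3°

Δλ = -175.2032 − -177.3735 = 2.1703°.
θ = atan2( sin Δλ · cos φ₂ , cos φ₁ · sin φ₂ − sin φ₁ · cos φ₂ · cos Δλ )
  = atan2(0.03532, -0.75835) = 177.333° → normalised to [0°, 360°): 177.333°.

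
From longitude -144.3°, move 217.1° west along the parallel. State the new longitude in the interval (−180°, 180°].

Start at -144.3°; shift −217.1° → -361.4°.
-361.4° lies outside (−180°, 180°]; add 360° → -1.4°.

-1.4°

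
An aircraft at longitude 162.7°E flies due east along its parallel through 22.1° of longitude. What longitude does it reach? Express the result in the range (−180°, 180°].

175.2°W

Start at +162.7°; shift +22.1° → +184.8°.
+184.8° lies outside (−180°, 180°]; subtract 360° → -175.2°.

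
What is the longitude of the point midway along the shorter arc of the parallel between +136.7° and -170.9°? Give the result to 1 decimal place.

Signed shortest Δλ from +136.7° to -170.9° is +52.4°.
Midpoint longitude = +136.7° + (+52.4°)/2 = +136.7° + 26.2° = +162.9°.
(The naïve average (+136.7 + -170.9)/2 = -17.1° is on the wrong side of the globe.)

+162.9°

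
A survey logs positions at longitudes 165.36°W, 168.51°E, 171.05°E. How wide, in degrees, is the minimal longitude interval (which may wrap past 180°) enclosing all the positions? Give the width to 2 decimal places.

Sort the longitudes: -165.36°, +168.51°, +171.05°.
Eastward gaps between consecutive values (wrapping around): 333.87°, 2.54°, 23.59°.
Largest gap = 333.87° ⇒ minimal covering band is its complement: 360° − 333.87° = 26.13°.
Band runs from +168.51° eastward to -165.36°, crossing the antimeridian.

26.13°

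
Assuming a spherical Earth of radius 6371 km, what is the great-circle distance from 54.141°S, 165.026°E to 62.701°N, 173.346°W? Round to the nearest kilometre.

13128 km

Δλ = -173.346 − 165.026 = -338.372°; wrapped into (−180°, 180°]: 21.628°.
Δφ = 62.701 − -54.141 = 116.842°.
a = sin²(Δφ/2) + cos φ₁ · cos φ₂ · sin²(Δλ/2) = 0.735223.
c = 2·atan2(√a, √(1−a)) = 2.06059 rad → d = 6371·c ≈ 13128.04 km.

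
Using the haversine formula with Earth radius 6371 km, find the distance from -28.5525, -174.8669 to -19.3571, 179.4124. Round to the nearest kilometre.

Δλ = 179.4124 − -174.8669 = 354.2793°; wrapped into (−180°, 180°]: -5.7207°.
Δφ = -19.3571 − -28.5525 = 9.1954°.
a = sin²(Δφ/2) + cos φ₁ · cos φ₂ · sin²(Δλ/2) = 0.008489.
c = 2·atan2(√a, √(1−a)) = 0.18453 rad → d = 6371·c ≈ 1175.67 km.

1176 km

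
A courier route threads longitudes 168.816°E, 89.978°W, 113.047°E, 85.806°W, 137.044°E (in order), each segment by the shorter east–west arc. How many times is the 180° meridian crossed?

Leg 1: +168.816° → -89.978°, shortest Δλ = 101.206° (east) — crosses 180°.
Leg 2: -89.978° → +113.047°, shortest Δλ = -156.975° (west) — crosses 180°.
Leg 3: +113.047° → -85.806°, shortest Δλ = 161.147° (east) — crosses 180°.
Leg 4: -85.806° → +137.044°, shortest Δλ = -137.15° (west) — crosses 180°.
Total crossings: 4.

4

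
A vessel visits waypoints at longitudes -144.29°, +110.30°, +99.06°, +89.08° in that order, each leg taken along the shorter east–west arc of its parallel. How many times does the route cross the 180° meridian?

1

Leg 1: -144.29° → +110.30°, shortest Δλ = -105.41° (west) — crosses 180°.
Leg 2: +110.30° → +99.06°, shortest Δλ = -11.24° (west) — does not cross 180°.
Leg 3: +99.06° → +89.08°, shortest Δλ = -9.98° (west) — does not cross 180°.
Total crossings: 1.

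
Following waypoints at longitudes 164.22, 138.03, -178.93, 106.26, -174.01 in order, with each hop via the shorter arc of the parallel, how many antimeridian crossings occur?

3

Leg 1: +164.22° → +138.03°, shortest Δλ = -26.19° (west) — does not cross 180°.
Leg 2: +138.03° → -178.93°, shortest Δλ = 43.04° (east) — crosses 180°.
Leg 3: -178.93° → +106.26°, shortest Δλ = -74.81° (west) — crosses 180°.
Leg 4: +106.26° → -174.01°, shortest Δλ = 79.73° (east) — crosses 180°.
Total crossings: 3.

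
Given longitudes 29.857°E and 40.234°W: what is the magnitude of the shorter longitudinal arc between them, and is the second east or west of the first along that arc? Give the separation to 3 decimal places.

70.091° west

Raw difference: -40.234 − 29.857 = -70.091°.
Normalise into (−180°, 180°]: -70.091° stays -70.091°.
Negative ⇒ the second point lies to the west; separation 70.091°.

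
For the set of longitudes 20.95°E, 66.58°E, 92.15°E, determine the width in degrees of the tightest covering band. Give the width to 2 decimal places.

Sort the longitudes: +20.95°, +66.58°, +92.15°.
Eastward gaps between consecutive values (wrapping around): 45.63°, 25.57°, 288.80°.
Largest gap = 288.80° ⇒ minimal covering band is its complement: 360° − 288.80° = 71.20°.
Band runs from +20.95° eastward to +92.15°.

71.20°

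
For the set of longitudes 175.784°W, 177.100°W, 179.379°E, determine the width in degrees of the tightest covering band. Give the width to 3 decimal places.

Sort the longitudes: -177.100°, -175.784°, +179.379°.
Eastward gaps between consecutive values (wrapping around): 1.316°, 355.163°, 3.521°.
Largest gap = 355.163° ⇒ minimal covering band is its complement: 360° − 355.163° = 4.837°.
Band runs from +179.379° eastward to -175.784°, crossing the antimeridian.

4.837°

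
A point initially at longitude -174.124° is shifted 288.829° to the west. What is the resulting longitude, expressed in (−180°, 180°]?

Start at -174.124°; shift −288.829° → -462.953°.
-462.953° lies outside (−180°, 180°]; add 360° → -102.953°.

-102.953°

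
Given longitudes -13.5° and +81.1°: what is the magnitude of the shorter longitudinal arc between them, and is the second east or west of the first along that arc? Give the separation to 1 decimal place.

94.6° east

Raw difference: 81.1 − -13.5 = 94.6°.
Normalise into (−180°, 180°]: 94.6° stays 94.6°.
Positive ⇒ the second point lies to the east; separation 94.6°.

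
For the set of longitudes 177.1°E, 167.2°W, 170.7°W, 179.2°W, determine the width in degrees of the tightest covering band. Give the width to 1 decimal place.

Sort the longitudes: -179.2°, -170.7°, -167.2°, +177.1°.
Eastward gaps between consecutive values (wrapping around): 8.5°, 3.5°, 344.3°, 3.7°.
Largest gap = 344.3° ⇒ minimal covering band is its complement: 360° − 344.3° = 15.7°.
Band runs from +177.1° eastward to -167.2°, crossing the antimeridian.

15.7°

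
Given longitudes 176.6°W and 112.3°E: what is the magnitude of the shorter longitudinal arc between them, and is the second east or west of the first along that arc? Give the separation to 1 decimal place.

71.1° west

Raw difference: 112.3 − -176.6 = 288.9°.
Normalise into (−180°, 180°]: 288.9° − 360° = -71.1°.
Negative ⇒ the second point lies to the west; separation 71.1°.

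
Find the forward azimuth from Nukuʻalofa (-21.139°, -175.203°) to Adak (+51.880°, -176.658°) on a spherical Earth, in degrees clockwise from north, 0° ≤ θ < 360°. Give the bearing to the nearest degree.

359°

Δλ = -176.658 − -175.203 = -1.455°.
θ = atan2( sin Δλ · cos φ₂ , cos φ₁ · sin φ₂ − sin φ₁ · cos φ₂ · cos Δλ )
  = atan2(-0.01567, 0.95633) = -0.939° → normalised to [0°, 360°): 359.061°.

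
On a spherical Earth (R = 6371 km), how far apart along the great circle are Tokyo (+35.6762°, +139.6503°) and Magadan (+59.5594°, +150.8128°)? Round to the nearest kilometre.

2776 km

Δλ = 150.8128 − 139.6503 = 11.1625°.
Δφ = 59.5594 − 35.6762 = 23.8832°.
a = sin²(Δφ/2) + cos φ₁ · cos φ₂ · sin²(Δλ/2) = 0.046707.
c = 2·atan2(√a, √(1−a)) = 0.43567 rad → d = 6371·c ≈ 2775.66 km.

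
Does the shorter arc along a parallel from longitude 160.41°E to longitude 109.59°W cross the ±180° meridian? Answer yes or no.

Yes

Naïve |-109.59 − 160.41| = 270.0° > 180°, so the shorter arc goes the other way round — across 180°.
Signed shortest Δλ = ((-109.59 − 160.41 + 180) mod 360) − 180 = 90.0°.
Going east by 90.0° from +160.41° passes through 180° before reaching -109.59°.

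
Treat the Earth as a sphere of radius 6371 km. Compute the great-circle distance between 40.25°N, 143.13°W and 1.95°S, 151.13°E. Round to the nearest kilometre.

Δλ = 151.13 − -143.13 = 294.26°; wrapped into (−180°, 180°]: -65.74°.
Δφ = -1.95 − 40.25 = -42.20°.
a = sin²(Δφ/2) + cos φ₁ · cos φ₂ · sin²(Δλ/2) = 0.354286.
c = 2·atan2(√a, √(1−a)) = 1.27508 rad → d = 6371·c ≈ 8123.52 km.

8124 km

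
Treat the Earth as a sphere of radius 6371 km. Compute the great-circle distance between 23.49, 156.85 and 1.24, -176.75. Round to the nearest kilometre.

Δλ = -176.75 − 156.85 = -333.60°; wrapped into (−180°, 180°]: 26.40°.
Δφ = 1.24 − 23.49 = -22.25°.
a = sin²(Δφ/2) + cos φ₁ · cos φ₂ · sin²(Δλ/2) = 0.085041.
c = 2·atan2(√a, √(1−a)) = 0.59184 rad → d = 6371·c ≈ 3770.60 km.

3771 km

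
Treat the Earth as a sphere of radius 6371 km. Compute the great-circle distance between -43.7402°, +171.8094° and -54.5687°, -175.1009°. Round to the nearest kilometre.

Δλ = -175.1009 − 171.8094 = -346.9103°; wrapped into (−180°, 180°]: 13.0897°.
Δφ = -54.5687 − -43.7402 = -10.8285°.
a = sin²(Δφ/2) + cos φ₁ · cos φ₂ · sin²(Δλ/2) = 0.014344.
c = 2·atan2(√a, √(1−a)) = 0.24011 rad → d = 6371·c ≈ 1529.76 km.

1530 km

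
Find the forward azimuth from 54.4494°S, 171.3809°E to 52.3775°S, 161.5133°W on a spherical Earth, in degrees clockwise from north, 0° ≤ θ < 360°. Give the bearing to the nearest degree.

94°

Δλ = -161.5133 − 171.3809 = -332.8942°; wrapped into (−180°, 180°]: 27.1058°.
θ = atan2( sin Δλ · cos φ₂ , cos φ₁ · sin φ₂ − sin φ₁ · cos φ₂ · cos Δλ )
  = atan2(0.27815, -0.01840) = 93.784° → normalised to [0°, 360°): 93.784°.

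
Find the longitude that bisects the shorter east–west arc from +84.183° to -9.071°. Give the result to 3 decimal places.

+37.556°

Signed shortest Δλ from +84.183° to -9.071° is -93.254°.
Midpoint longitude = +84.183° + (-93.254°)/2 = +84.183° − 46.627° = +37.556°.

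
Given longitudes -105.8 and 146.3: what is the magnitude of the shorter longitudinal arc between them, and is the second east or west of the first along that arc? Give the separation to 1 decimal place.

107.9° west

Raw difference: 146.3 − -105.8 = 252.1°.
Normalise into (−180°, 180°]: 252.1° − 360° = -107.9°.
Negative ⇒ the second point lies to the west; separation 107.9°.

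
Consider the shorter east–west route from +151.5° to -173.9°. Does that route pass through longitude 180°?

Naïve |-173.9 − 151.5| = 325.4° > 180°, so the shorter arc goes the other way round — across 180°.
Signed shortest Δλ = ((-173.9 − 151.5 + 180) mod 360) − 180 = 34.6°.
Going east by 34.6° from +151.5° passes through 180° before reaching -173.9°.

Yes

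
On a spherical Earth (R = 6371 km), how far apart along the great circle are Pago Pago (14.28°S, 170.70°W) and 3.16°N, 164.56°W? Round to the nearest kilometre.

Δλ = -164.56 − -170.70 = 6.14°.
Δφ = 3.16 − -14.28 = 17.44°.
a = sin²(Δφ/2) + cos φ₁ · cos φ₂ · sin²(Δλ/2) = 0.025760.
c = 2·atan2(√a, √(1−a)) = 0.32239 rad → d = 6371·c ≈ 2053.95 km.

2054 km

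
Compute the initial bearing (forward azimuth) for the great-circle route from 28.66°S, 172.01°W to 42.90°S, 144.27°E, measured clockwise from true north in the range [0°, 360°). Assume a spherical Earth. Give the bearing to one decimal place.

235.9°

Δλ = 144.27 − -172.01 = 316.28°; wrapped into (−180°, 180°]: -43.72°.
θ = atan2( sin Δλ · cos φ₂ , cos φ₁ · sin φ₂ − sin φ₁ · cos φ₂ · cos Δλ )
  = atan2(-0.50629, -0.34340) = -124.148° → normalised to [0°, 360°): 235.852°.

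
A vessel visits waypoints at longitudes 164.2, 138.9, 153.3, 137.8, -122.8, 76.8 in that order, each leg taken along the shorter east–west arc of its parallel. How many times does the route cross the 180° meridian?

Leg 1: +164.2° → +138.9°, shortest Δλ = -25.3° (west) — does not cross 180°.
Leg 2: +138.9° → +153.3°, shortest Δλ = 14.4° (east) — does not cross 180°.
Leg 3: +153.3° → +137.8°, shortest Δλ = -15.5° (west) — does not cross 180°.
Leg 4: +137.8° → -122.8°, shortest Δλ = 99.4° (east) — crosses 180°.
Leg 5: -122.8° → +76.8°, shortest Δλ = -160.4° (west) — crosses 180°.
Total crossings: 2.

2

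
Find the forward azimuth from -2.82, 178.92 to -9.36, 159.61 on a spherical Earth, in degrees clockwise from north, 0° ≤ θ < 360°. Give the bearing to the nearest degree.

Δλ = 159.61 − 178.92 = -19.31°.
θ = atan2( sin Δλ · cos φ₂ , cos φ₁ · sin φ₂ − sin φ₁ · cos φ₂ · cos Δλ )
  = atan2(-0.32628, -0.11663) = -109.669° → normalised to [0°, 360°): 250.331°.

250°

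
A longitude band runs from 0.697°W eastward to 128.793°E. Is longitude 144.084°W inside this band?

No

Band width going east from -0.697° to +128.793°: ((128.793 − -0.697) mod 360) = 129.490°.
Offset of -144.084° east of the west edge: ((-144.084 − -0.697) mod 360) = 216.613°.
216.613° > 129.490° ⇒ outside.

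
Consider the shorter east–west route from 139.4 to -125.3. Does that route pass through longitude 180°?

Yes

Naïve |-125.3 − 139.4| = 264.7° > 180°, so the shorter arc goes the other way round — across 180°.
Signed shortest Δλ = ((-125.3 − 139.4 + 180) mod 360) − 180 = 95.3°.
Going east by 95.3° from +139.4° passes through 180° before reaching -125.3°.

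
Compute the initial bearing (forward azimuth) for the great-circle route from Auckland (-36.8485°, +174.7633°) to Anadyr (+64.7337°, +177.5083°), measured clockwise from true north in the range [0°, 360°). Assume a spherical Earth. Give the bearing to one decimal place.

1.2°

Δλ = 177.5083 − 174.7633 = 2.7450°.
θ = atan2( sin Δλ · cos φ₂ , cos φ₁ · sin φ₂ − sin φ₁ · cos φ₂ · cos Δλ )
  = atan2(0.02044, 0.97934) = 1.196° → normalised to [0°, 360°): 1.196°.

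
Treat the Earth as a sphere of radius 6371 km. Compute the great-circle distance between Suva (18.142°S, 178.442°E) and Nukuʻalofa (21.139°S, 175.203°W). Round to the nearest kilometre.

744 km

Δλ = -175.203 − 178.442 = -353.645°; wrapped into (−180°, 180°]: 6.355°.
Δφ = -21.139 − -18.142 = -2.997°.
a = sin²(Δφ/2) + cos φ₁ · cos φ₂ · sin²(Δλ/2) = 0.003407.
c = 2·atan2(√a, √(1−a)) = 0.11681 rad → d = 6371·c ≈ 744.18 km.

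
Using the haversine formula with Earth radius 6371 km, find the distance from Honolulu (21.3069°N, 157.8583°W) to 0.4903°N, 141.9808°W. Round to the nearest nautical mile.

1558 nmi

Δλ = -141.9808 − -157.8583 = 15.8775°.
Δφ = 0.4903 − 21.3069 = -20.8166°.
a = sin²(Δφ/2) + cos φ₁ · cos φ₂ · sin²(Δλ/2) = 0.050410.
c = 2·atan2(√a, √(1−a)) = 0.45290 rad → d = 6371·c ≈ 2885.45 km ≈ 1558.02 nmi.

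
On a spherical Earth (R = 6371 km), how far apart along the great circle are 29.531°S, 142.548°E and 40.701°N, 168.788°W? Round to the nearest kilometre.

Δλ = -168.788 − 142.548 = -311.336°; wrapped into (−180°, 180°]: 48.664°.
Δφ = 40.701 − -29.531 = 70.232°.
a = sin²(Δφ/2) + cos φ₁ · cos φ₂ · sin²(Δλ/2) = 0.442875.
c = 2·atan2(√a, √(1−a)) = 1.45630 rad → d = 6371·c ≈ 9278.07 km.

9278 km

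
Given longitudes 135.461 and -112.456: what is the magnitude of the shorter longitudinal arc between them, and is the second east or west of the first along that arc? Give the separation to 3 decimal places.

Raw difference: -112.456 − 135.461 = -247.917°.
Normalise into (−180°, 180°]: -247.917° + 360° = 112.083°.
Positive ⇒ the second point lies to the east; separation 112.083°.

112.083° east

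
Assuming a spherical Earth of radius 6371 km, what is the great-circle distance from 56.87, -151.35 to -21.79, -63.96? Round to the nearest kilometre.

11867 km

Δλ = -63.96 − -151.35 = 87.39°.
Δφ = -21.79 − 56.87 = -78.66°.
a = sin²(Δφ/2) + cos φ₁ · cos φ₂ · sin²(Δλ/2) = 0.643875.
c = 2·atan2(√a, √(1−a)) = 1.86267 rad → d = 6371·c ≈ 11867.09 km.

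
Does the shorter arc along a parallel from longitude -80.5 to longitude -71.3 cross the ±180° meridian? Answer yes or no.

Signed shortest Δλ = ((-71.3 − -80.5 + 180) mod 360) − 180 = 9.2°.
Going east by 9.2° from -80.5° reaches -71.3° without touching 180°.

No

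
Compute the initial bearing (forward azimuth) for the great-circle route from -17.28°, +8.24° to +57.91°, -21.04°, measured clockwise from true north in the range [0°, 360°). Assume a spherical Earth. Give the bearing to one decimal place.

Δλ = -21.04 − 8.24 = -29.28°.
θ = atan2( sin Δλ · cos φ₂ , cos φ₁ · sin φ₂ − sin φ₁ · cos φ₂ · cos Δλ )
  = atan2(-0.25982, 0.94662) = -15.348° → normalised to [0°, 360°): 344.652°.

344.7°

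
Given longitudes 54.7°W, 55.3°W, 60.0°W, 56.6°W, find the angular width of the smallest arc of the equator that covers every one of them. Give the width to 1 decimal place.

5.3°

Sort the longitudes: -60.0°, -56.6°, -55.3°, -54.7°.
Eastward gaps between consecutive values (wrapping around): 3.4°, 1.3°, 0.6°, 354.7°.
Largest gap = 354.7° ⇒ minimal covering band is its complement: 360° − 354.7° = 5.3°.
Band runs from -60.0° eastward to -54.7°.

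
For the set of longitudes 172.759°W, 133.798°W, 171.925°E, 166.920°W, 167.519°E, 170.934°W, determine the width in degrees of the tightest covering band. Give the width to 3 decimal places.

Sort the longitudes: -172.759°, -170.934°, -166.920°, -133.798°, +167.519°, +171.925°.
Eastward gaps between consecutive values (wrapping around): 1.825°, 4.014°, 33.122°, 301.317°, 4.406°, 15.316°.
Largest gap = 301.317° ⇒ minimal covering band is its complement: 360° − 301.317° = 58.683°.
Band runs from +167.519° eastward to -133.798°, crossing the antimeridian.

58.683°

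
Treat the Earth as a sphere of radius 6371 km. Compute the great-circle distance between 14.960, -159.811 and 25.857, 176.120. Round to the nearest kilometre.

Δλ = 176.120 − -159.811 = 335.931°; wrapped into (−180°, 180°]: -24.069°.
Δφ = 25.857 − 14.960 = 10.897°.
a = sin²(Δφ/2) + cos φ₁ · cos φ₂ · sin²(Δλ/2) = 0.046810.
c = 2·atan2(√a, √(1−a)) = 0.43616 rad → d = 6371·c ≈ 2778.79 km.

2779 km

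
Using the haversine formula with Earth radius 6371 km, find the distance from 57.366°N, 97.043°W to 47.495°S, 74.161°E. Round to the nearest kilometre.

18768 km

Δλ = 74.161 − -97.043 = 171.204°.
Δφ = -47.495 − 57.366 = -104.861°.
a = sin²(Δφ/2) + cos φ₁ · cos φ₂ · sin²(Δλ/2) = 0.990455.
c = 2·atan2(√a, √(1−a)) = 2.94589 rad → d = 6371·c ≈ 18768.26 km.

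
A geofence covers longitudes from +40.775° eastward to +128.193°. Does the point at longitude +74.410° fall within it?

Yes

Band width going east from +40.775° to +128.193°: ((128.193 − 40.775) mod 360) = 87.418°.
Offset of +74.410° east of the west edge: ((74.410 − 40.775) mod 360) = 33.635°.
33.635° ≤ 87.418° ⇒ inside.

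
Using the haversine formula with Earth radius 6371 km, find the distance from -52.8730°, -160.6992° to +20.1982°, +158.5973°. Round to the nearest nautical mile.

4871 nmi

Δλ = 158.5973 − -160.6992 = 319.2965°; wrapped into (−180°, 180°]: -40.7035°.
Δφ = 20.1982 − -52.8730 = 73.0712°.
a = sin²(Δφ/2) + cos φ₁ · cos φ₂ · sin²(Δλ/2) = 0.422924.
c = 2·atan2(√a, √(1−a)) = 1.41603 rad → d = 6371·c ≈ 9021.51 km ≈ 4871.23 nmi.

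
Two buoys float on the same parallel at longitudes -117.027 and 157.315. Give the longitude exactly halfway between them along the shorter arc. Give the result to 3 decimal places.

Signed shortest Δλ from -117.027° to +157.315° is -85.658°.
Midpoint longitude = -117.027° + (-85.658°)/2 = -117.027° − 42.829° = -159.856°.
(The naïve average (-117.027 + +157.315)/2 = 20.144° is on the wrong side of the globe.)

-159.856°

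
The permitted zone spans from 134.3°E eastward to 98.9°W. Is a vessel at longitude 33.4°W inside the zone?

Band width going east from +134.3° to -98.9°: ((-98.9 − 134.3) mod 360) = 126.8°.
Offset of -33.4° east of the west edge: ((-33.4 − 134.3) mod 360) = 192.3°.
192.3° > 126.8° ⇒ outside.

No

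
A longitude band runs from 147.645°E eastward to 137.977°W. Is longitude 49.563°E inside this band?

Band width going east from +147.645° to -137.977°: ((-137.977 − 147.645) mod 360) = 74.378°.
Offset of +49.563° east of the west edge: ((49.563 − 147.645) mod 360) = 261.918°.
261.918° > 74.378° ⇒ outside.

No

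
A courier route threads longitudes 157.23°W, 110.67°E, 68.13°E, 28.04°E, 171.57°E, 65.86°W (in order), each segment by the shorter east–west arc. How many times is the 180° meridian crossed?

Leg 1: -157.23° → +110.67°, shortest Δλ = -92.1° (west) — crosses 180°.
Leg 2: +110.67° → +68.13°, shortest Δλ = -42.54° (west) — does not cross 180°.
Leg 3: +68.13° → +28.04°, shortest Δλ = -40.09° (west) — does not cross 180°.
Leg 4: +28.04° → +171.57°, shortest Δλ = 143.53° (east) — does not cross 180°.
Leg 5: +171.57° → -65.86°, shortest Δλ = 122.57° (east) — crosses 180°.
Total crossings: 2.

2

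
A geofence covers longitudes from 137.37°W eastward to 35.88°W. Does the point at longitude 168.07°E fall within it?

Band width going east from -137.37° to -35.88°: ((-35.88 − -137.37) mod 360) = 101.49°.
Offset of +168.07° east of the west edge: ((168.07 − -137.37) mod 360) = 305.44°.
305.44° > 101.49° ⇒ outside.

No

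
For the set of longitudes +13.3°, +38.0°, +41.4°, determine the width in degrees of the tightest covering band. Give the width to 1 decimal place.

28.1°

Sort the longitudes: +13.3°, +38.0°, +41.4°.
Eastward gaps between consecutive values (wrapping around): 24.7°, 3.4°, 331.9°.
Largest gap = 331.9° ⇒ minimal covering band is its complement: 360° − 331.9° = 28.1°.
Band runs from +13.3° eastward to +41.4°.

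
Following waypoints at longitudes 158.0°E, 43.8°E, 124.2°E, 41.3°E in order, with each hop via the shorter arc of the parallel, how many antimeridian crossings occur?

Leg 1: +158.0° → +43.8°, shortest Δλ = -114.2° (west) — does not cross 180°.
Leg 2: +43.8° → +124.2°, shortest Δλ = 80.4° (east) — does not cross 180°.
Leg 3: +124.2° → +41.3°, shortest Δλ = -82.9° (west) — does not cross 180°.
Total crossings: 0.

0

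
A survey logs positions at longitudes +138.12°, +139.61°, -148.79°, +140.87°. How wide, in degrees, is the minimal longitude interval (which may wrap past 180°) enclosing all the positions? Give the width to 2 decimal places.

Sort the longitudes: -148.79°, +138.12°, +139.61°, +140.87°.
Eastward gaps between consecutive values (wrapping around): 286.91°, 1.49°, 1.26°, 70.34°.
Largest gap = 286.91° ⇒ minimal covering band is its complement: 360° − 286.91° = 73.09°.
Band runs from +138.12° eastward to -148.79°, crossing the antimeridian.

73.09°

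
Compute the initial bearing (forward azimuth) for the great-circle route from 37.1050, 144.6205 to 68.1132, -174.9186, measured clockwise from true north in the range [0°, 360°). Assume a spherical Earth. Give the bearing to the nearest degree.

23°

Δλ = -174.9186 − 144.6205 = -319.5391°; wrapped into (−180°, 180°]: 40.4609°.
θ = atan2( sin Δλ · cos φ₂ , cos φ₁ · sin φ₂ − sin φ₁ · cos φ₂ · cos Δλ )
  = atan2(0.24190, 0.56894) = 23.034° → normalised to [0°, 360°): 23.034°.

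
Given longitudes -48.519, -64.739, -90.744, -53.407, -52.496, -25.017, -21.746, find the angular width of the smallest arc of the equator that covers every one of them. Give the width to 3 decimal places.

Sort the longitudes: -90.744°, -64.739°, -53.407°, -52.496°, -48.519°, -25.017°, -21.746°.
Eastward gaps between consecutive values (wrapping around): 26.005°, 11.332°, 0.911°, 3.977°, 23.502°, 3.271°, 291.002°.
Largest gap = 291.002° ⇒ minimal covering band is its complement: 360° − 291.002° = 68.998°.
Band runs from -90.744° eastward to -21.746°.

68.998°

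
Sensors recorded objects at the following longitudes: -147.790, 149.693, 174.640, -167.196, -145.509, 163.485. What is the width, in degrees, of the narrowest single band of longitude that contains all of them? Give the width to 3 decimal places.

Sort the longitudes: -167.196°, -147.790°, -145.509°, +149.693°, +163.485°, +174.640°.
Eastward gaps between consecutive values (wrapping around): 19.406°, 2.281°, 295.202°, 13.792°, 11.155°, 18.164°.
Largest gap = 295.202° ⇒ minimal covering band is its complement: 360° − 295.202° = 64.798°.
Band runs from +149.693° eastward to -145.509°, crossing the antimeridian.

64.798°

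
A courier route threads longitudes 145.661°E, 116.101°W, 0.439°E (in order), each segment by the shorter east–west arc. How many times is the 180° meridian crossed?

1

Leg 1: +145.661° → -116.101°, shortest Δλ = 98.238° (east) — crosses 180°.
Leg 2: -116.101° → +0.439°, shortest Δλ = 116.54° (east) — does not cross 180°.
Total crossings: 1.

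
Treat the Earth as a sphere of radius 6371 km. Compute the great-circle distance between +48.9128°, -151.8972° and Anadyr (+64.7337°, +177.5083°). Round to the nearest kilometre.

Δλ = 177.5083 − -151.8972 = 329.4055°; wrapped into (−180°, 180°]: -30.5945°.
Δφ = 64.7337 − 48.9128 = 15.8209°.
a = sin²(Δφ/2) + cos φ₁ · cos φ₂ · sin²(Δλ/2) = 0.038466.
c = 2·atan2(√a, √(1−a)) = 0.39481 rad → d = 6371·c ≈ 2515.35 km.

2515 km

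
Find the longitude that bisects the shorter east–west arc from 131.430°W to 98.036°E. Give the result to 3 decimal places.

163.303°E

Signed shortest Δλ from -131.430° to +98.036° is -130.534°.
Midpoint longitude = -131.430° + (-130.534°)/2 = -131.430° − 65.267° = -196.697°.
Normalise into (−180°, 180°]: +163.303°.
(The naïve average (-131.430 + +98.036)/2 = -16.697° is on the wrong side of the globe.)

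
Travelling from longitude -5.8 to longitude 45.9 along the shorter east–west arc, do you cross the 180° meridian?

Signed shortest Δλ = ((45.9 − -5.8 + 180) mod 360) − 180 = 51.7°.
Going east by 51.7° from -5.8° reaches +45.9° without touching 180°.

No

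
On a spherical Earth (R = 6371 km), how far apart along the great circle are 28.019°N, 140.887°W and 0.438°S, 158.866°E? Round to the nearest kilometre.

Δλ = 158.866 − -140.887 = 299.753°; wrapped into (−180°, 180°]: -60.247°.
Δφ = -0.438 − 28.019 = -28.457°.
a = sin²(Δφ/2) + cos φ₁ · cos φ₂ · sin²(Δλ/2) = 0.282754.
c = 2·atan2(√a, √(1−a)) = 1.12132 rad → d = 6371·c ≈ 7143.94 km.

7144 km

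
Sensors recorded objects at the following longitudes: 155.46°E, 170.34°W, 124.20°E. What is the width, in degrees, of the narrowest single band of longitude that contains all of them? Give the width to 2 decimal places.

65.46°

Sort the longitudes: -170.34°, +124.20°, +155.46°.
Eastward gaps between consecutive values (wrapping around): 294.54°, 31.26°, 34.20°.
Largest gap = 294.54° ⇒ minimal covering band is its complement: 360° − 294.54° = 65.46°.
Band runs from +124.20° eastward to -170.34°, crossing the antimeridian.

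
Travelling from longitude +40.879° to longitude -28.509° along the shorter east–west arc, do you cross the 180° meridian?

Signed shortest Δλ = ((-28.509 − 40.879 + 180) mod 360) − 180 = -69.388°.
Going west by 69.388° from +40.879° reaches -28.509° without touching 180°.

No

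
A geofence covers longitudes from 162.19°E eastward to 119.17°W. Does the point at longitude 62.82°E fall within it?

Band width going east from +162.19° to -119.17°: ((-119.17 − 162.19) mod 360) = 78.64°.
Offset of +62.82° east of the west edge: ((62.82 − 162.19) mod 360) = 260.63°.
260.63° > 78.64° ⇒ outside.

No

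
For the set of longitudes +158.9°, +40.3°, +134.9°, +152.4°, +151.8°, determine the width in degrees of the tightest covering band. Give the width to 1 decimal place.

Sort the longitudes: +40.3°, +134.9°, +151.8°, +152.4°, +158.9°.
Eastward gaps between consecutive values (wrapping around): 94.6°, 16.9°, 0.6°, 6.5°, 241.4°.
Largest gap = 241.4° ⇒ minimal covering band is its complement: 360° − 241.4° = 118.6°.
Band runs from +40.3° eastward to +158.9°.

118.6°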